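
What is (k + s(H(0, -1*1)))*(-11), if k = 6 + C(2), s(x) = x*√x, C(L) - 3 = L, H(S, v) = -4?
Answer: -121 + 88*I ≈ -121.0 + 88.0*I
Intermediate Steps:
C(L) = 3 + L
s(x) = x^(3/2)
k = 11 (k = 6 + (3 + 2) = 6 + 5 = 11)
(k + s(H(0, -1*1)))*(-11) = (11 + (-4)^(3/2))*(-11) = (11 - 8*I)*(-11) = -121 + 88*I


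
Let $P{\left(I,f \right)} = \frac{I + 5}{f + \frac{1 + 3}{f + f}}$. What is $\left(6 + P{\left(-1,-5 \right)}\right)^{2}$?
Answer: $\frac{20164}{729} \approx 27.66$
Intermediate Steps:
$P{\left(I,f \right)} = \frac{5 + I}{f + \frac{2}{f}}$ ($P{\left(I,f \right)} = \frac{5 + I}{f + \frac{4}{2 f}} = \frac{5 + I}{f + 4 \frac{1}{2 f}} = \frac{5 + I}{f + \frac{2}{f}}$)
$\left(6 + P{\left(-1,-5 \right)}\right)^{2} = \left(6 - \frac{5 \left(5 - 1\right)}{2 + \left(-5\right)^{2}}\right)^{2} = \left(6 - 5 \frac{1}{2 + 25} \cdot 4\right)^{2} = \left(6 - 5 \cdot \frac{1}{27} \cdot 4\right)^{2} = \left(6 - \frac{5}{27} \cdot 4\right)^{2} = \left(6 - \frac{20}{27}\right)^{2} = \left(\frac{142}{27}\right)^{2} = \frac{20164}{729}$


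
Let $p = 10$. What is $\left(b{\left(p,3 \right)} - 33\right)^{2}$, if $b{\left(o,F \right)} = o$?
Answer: $529$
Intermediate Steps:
$\left(b{\left(p,3 \right)} - 33\right)^{2} = \left(10 - 33\right)^{2} = \left(-23\right)^{2} = 529$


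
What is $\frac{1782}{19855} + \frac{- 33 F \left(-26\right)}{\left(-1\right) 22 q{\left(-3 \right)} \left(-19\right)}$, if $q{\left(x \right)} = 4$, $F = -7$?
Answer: $- \frac{25287}{7220} \approx -3.5024$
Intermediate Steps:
$\frac{1782}{19855} + \frac{- 33 F \left(-26\right)}{\left(-1\right) 22 q{\left(-3 \right)} \left(-19\right)} = \frac{1782}{19855} + \frac{\left(-33\right) \left(-7\right) \left(-26\right)}{\left(-1\right) 22 \cdot 4 \left(-19\right)} = 1782 \cdot \frac{1}{19855} + \frac{231 \left(-26\right)}{\left(-1\right) 88 \left(-19\right)} = \frac{162}{1805} - \frac{6006}{\left(-1\right) \left(-1672\right)} = \frac{162}{1805} - \frac{6006}{1672} = \frac{162}{1805} - \frac{273}{76} = - \frac{25287}{7220}$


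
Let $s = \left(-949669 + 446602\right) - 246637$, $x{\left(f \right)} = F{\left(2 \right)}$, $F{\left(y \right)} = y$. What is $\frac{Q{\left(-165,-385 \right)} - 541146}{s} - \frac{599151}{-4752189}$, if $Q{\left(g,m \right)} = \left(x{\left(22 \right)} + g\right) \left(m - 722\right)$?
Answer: $\frac{721108078183}{1187578367352} \approx 0.60721$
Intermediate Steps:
$x{\left(f \right)} = 2$
$Q{\left(g,m \right)} = \left(-722 + m\right) \left(2 + g\right)$ ($Q{\left(g,m \right)} = \left(2 + g\right) \left(m - 722\right) = \left(2 + g\right) \left(-722 + m\right) = \left(-722 + m\right) \left(2 + g\right)$)
$s = -749704$ ($s = -503067 - 246637 = -749704$)
$\frac{Q{\left(-165,-385 \right)} - 541146}{s} - \frac{599151}{-4752189} = \frac{\left(-1444 - -119130 + 2 \left(-385\right) - -63525\right) - 541146}{-749704} - \frac{599151}{-4752189} = \left(\left(-1444 + 119130 - 770 + 63525\right) - 541146\right) \left(- \frac{1}{749704}\right) - - \frac{199717}{1584063} = \left(180441 - 541146\right) \left(- \frac{1}{749704}\right) + \frac{199717}{1584063} = \left(-360705\right) \left(- \frac{1}{749704}\right) + \frac{199717}{1584063} = \frac{360705}{749704} + \frac{199717}{1584063} = \frac{721108078183}{1187578367352}$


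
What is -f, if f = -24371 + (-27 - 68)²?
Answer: 15346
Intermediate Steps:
f = -15346 (f = -24371 + (-95)² = -24371 + 9025 = -15346)
-f = -1*(-15346) = 15346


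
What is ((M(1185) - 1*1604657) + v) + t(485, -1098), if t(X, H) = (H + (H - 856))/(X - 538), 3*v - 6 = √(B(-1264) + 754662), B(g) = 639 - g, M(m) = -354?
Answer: -85062425/53 + √756565/3 ≈ -1.6047e+6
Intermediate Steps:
v = 2 + √756565/3 (v = 2 + √((639 - 1*(-1264)) + 754662)/3 = 2 + √((639 + 1264) + 754662)/3 = 2 + √(1903 + 754662)/3 = 2 + √756565/3 ≈ 291.94)
t(X, H) = (-856 + 2*H)/(-538 + X) (t(X, H) = (H + (-856 + H))/(-538 + X) = (-856 + 2*H)/(-538 + X))
((M(1185) - 1*1604657) + v) + t(485, -1098) = ((-354 - 1*1604657) + (2 + √756565/3)) + 2*(-428 - 1098)/(-538 + 485) = ((-354 - 1604657) + (2 + √756565/3)) + 2*(-1526)/(-53) = (-1605011 + (2 + √756565/3)) + 2*(-1/53)*(-1526) = (-1605009 + √756565/3) + 3052/53 = -85062425/53 + √756565/3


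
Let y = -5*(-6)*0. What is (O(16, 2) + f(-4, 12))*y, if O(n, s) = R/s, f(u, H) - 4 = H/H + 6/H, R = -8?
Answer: 0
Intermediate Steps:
f(u, H) = 5 + 6/H (f(u, H) = 4 + (H/H + 6/H) = 4 + (1 + 6/H) = 5 + 6/H)
y = 0 (y = 30*0 = 0)
O(n, s) = -8/s
(O(16, 2) + f(-4, 12))*y = (-8/2 + (5 + 6/12))*0 = (-8*½ + (5 + 6*(1/12)))*0 = (-4 + (5 + ½))*0 = (-4 + 11/2)*0 = (3/2)*0 = 0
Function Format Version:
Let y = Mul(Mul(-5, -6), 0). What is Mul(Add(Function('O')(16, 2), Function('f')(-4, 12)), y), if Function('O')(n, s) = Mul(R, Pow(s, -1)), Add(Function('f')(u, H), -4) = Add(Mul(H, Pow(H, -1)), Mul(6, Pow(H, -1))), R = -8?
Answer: 0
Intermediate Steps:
Function('f')(u, H) = Add(5, Mul(6, Pow(H, -1))) (Function('f')(u, H) = Add(4, Add(Mul(H, Pow(H, -1)), Mul(6, Pow(H, -1)))) = Add(4, Add(1, Mul(6, Pow(H, -1)))) = Add(5, Mul(6, Pow(H, -1))))
y = 0 (y = Mul(30, 0) = 0)
Function('O')(n, s) = Mul(-8, Pow(s, -1))
Mul(Add(Function('O')(16, 2), Function('f')(-4, 12)), y) = Mul(Add(Mul(-8, Pow(2, -1)), Add(5, Mul(6, Pow(12, -1)))), 0) = Mul(Add(Mul(-8, Rational(1, 2)), Add(5, Mul(6, Rational(1, 12)))), 0) = Mul(Add(-4, Add(5, Rational(1, 2))), 0) = Mul(Add(-4, Rational(11, 2)), 0) = Mul(Rational(3, 2), 0) = 0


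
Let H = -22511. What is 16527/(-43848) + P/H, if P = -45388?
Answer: 77053987/47002968 ≈ 1.6393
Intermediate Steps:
16527/(-43848) + P/H = 16527/(-43848) - 45388/(-22511) = 16527*(-1/43848) - 45388*(-1/22511) = -787/2088 + 45388/22511 = 77053987/47002968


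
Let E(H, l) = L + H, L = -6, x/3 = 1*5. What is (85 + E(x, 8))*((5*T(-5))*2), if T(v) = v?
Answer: -4700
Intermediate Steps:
x = 15 (x = 3*(1*5) = 3*5 = 15)
E(H, l) = -6 + H
(85 + E(x, 8))*((5*T(-5))*2) = (85 + (-6 + 15))*((5*(-5))*2) = (85 + 9)*(-25*2) = 94*(-50) = -4700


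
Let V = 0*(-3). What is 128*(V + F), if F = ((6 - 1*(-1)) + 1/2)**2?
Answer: 7200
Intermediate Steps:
V = 0
F = 225/4 (F = ((6 + 1) + 1/2)**2 = (7 + 1/2)**2 = (15/2)**2 = 225/4 ≈ 56.250)
128*(V + F) = 128*(0 + 225/4) = 128*(225/4) = 7200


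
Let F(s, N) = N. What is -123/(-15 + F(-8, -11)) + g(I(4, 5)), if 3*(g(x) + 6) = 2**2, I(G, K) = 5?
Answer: 5/78 ≈ 0.064103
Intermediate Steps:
g(x) = -14/3 (g(x) = -6 + (1/3)*2**2 = -6 + (1/3)*4 = -6 + 4/3 = -14/3)
-123/(-15 + F(-8, -11)) + g(I(4, 5)) = -123/(-15 - 11) - 14/3 = -123/(-26) - 14/3 = -123*(-1/26) - 14/3 = 123/26 - 14/3 = 5/78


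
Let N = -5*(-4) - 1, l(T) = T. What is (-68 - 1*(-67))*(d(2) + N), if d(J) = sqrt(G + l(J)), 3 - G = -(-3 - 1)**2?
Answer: -19 - sqrt(21) ≈ -23.583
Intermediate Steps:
G = 19 (G = 3 - (-1)*(-3 - 1)**2 = 3 - (-1)*(-4)**2 = 3 - (-1)*16 = 3 - 1*(-16) = 3 + 16 = 19)
d(J) = sqrt(19 + J)
N = 19 (N = 20 - 1 = 19)
(-68 - 1*(-67))*(d(2) + N) = (-68 - 1*(-67))*(sqrt(19 + 2) + 19) = (-68 + 67)*(sqrt(21) + 19) = -(19 + sqrt(21)) = -19 - sqrt(21)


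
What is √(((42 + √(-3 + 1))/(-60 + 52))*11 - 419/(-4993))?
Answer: √(-23001892204 - 548461078*I*√2)/19972 ≈ 0.12802 - 7.5949*I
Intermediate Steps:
√(((42 + √(-3 + 1))/(-60 + 52))*11 - 419/(-4993)) = √(((42 + √(-2))/(-8))*11 - 419*(-1/4993)) = √(((42 + I*√2)*(-⅛))*11 + 419/4993) = √((-21/4 - I*√2/8)*11 + 419/4993) = √((-231/4 - 11*I*√2/8) + 419/4993) = √(-1151707/19972 - 11*I*√2/8)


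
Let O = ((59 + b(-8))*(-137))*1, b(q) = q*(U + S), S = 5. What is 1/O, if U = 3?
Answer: 1/685 ≈ 0.0014599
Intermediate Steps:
b(q) = 8*q (b(q) = q*(3 + 5) = q*8 = 8*q)
O = 685 (O = ((59 + 8*(-8))*(-137))*1 = ((59 - 64)*(-137))*1 = -5*(-137)*1 = 685*1 = 685)
1/O = 1/685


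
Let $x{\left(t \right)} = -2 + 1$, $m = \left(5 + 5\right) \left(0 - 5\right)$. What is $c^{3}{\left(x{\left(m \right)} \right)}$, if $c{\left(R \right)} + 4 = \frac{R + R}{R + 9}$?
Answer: $- \frac{4913}{64} \approx -76.766$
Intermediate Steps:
$m = -50$ ($m = 10 \left(-5\right) = -50$)
$x{\left(t \right)} = -1$
$c{\left(R \right)} = -4 + \frac{2 R}{9 + R}$ ($c{\left(R \right)} = -4 + \frac{R + R}{R + 9} = -4 + \frac{2 R}{9 + R}$)
$c^{3}{\left(x{\left(m \right)} \right)} = \left(\frac{2 \left(-18 - -1\right)}{9 - 1}\right)^{3} = \left(\frac{2 \left(-18 + 1\right)}{8}\right)^{3} = \left(2 \cdot \frac{1}{8} \left(-17\right)\right)^{3} = \left(- \frac{17}{4}\right)^{3} = - \frac{4913}{64}$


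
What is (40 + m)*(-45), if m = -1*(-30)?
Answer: -3150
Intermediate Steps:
m = 30
(40 + m)*(-45) = (40 + 30)*(-45) = 70*(-45) = -3150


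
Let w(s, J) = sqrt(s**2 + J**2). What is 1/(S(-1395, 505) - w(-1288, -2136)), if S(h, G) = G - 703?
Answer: 99/3091118 - 2*sqrt(97210)/1545559 ≈ -0.00037143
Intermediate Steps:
S(h, G) = -703 + G
w(s, J) = sqrt(J**2 + s**2)
1/(S(-1395, 505) - w(-1288, -2136)) = 1/((-703 + 505) - sqrt((-2136)**2 + (-1288)**2)) = 1/(-198 - sqrt(4562496 + 1658944)) = 1/(-198 - sqrt(6221440)) = 1/(-198 - 8*sqrt(97210))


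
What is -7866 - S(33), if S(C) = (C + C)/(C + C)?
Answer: -7867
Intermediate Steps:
S(C) = 1 (S(C) = (2*C)/((2*C)) = (2*C)*(1/(2*C)) = 1)
-7866 - S(33) = -7866 - 1*1 = -7866 - 1 = -7867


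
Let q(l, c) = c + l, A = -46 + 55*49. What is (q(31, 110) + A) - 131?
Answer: 2659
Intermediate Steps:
A = 2649 (A = -46 + 2695 = 2649)
(q(31, 110) + A) - 131 = ((110 + 31) + 2649) - 131 = (141 + 2649) - 131 = 2790 - 131 = 2659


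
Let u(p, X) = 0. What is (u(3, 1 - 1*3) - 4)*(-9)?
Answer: 36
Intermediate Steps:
(u(3, 1 - 1*3) - 4)*(-9) = (0 - 4)*(-9) = -4*(-9) = 36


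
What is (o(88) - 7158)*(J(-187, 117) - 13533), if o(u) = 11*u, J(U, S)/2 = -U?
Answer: 81454210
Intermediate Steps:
J(U, S) = -2*U (J(U, S) = 2*(-U) = -2*U)
(o(88) - 7158)*(J(-187, 117) - 13533) = (11*88 - 7158)*(-2*(-187) - 13533) = (968 - 7158)*(374 - 13533) = -6190*(-13159) = 81454210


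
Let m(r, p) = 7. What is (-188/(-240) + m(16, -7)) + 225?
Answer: 13967/60 ≈ 232.78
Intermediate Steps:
(-188/(-240) + m(16, -7)) + 225 = (-188/(-240) + 7) + 225 = (-188*(-1/240) + 7) + 225 = (47/60 + 7) + 225 = 467/60 + 225 = 13967/60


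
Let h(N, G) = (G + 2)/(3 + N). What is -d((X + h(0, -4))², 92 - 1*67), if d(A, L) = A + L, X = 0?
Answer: -229/9 ≈ -25.444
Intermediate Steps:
h(N, G) = (2 + G)/(3 + N)
-d((X + h(0, -4))², 92 - 1*67) = -((0 + (2 - 4)/(3 + 0))² + (92 - 1*67)) = -((0 - 2/3)² + (92 - 67)) = -((0 + (⅓)*(-2))² + 25) = -((0 - ⅔)² + 25) = -((-⅔)² + 25) = -(4/9 + 25) = -1*229/9 = -229/9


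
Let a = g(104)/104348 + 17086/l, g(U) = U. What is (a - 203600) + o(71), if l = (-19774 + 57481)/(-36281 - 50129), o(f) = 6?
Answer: -238782663546584/983662509 ≈ -2.4275e+5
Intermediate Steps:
l = -37707/86410 (l = 37707/(-86410) = 37707*(-1/86410) = -37707/86410 ≈ -0.43637)
a = -38514878689238/983662509 (a = 104/104348 + 17086/(-37707/86410) = 104*(1/104348) + 17086*(-86410/37707) = 26/26087 - 1476401260/37707 = -38514878689238/983662509 ≈ -39155.)
(a - 203600) + o(71) = (-38514878689238/983662509 - 203600) + 6 = -238788565521638/983662509 + 6 = -238782663546584/983662509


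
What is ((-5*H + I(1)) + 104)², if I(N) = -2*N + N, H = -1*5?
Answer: 16384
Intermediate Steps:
H = -5
I(N) = -N
((-5*H + I(1)) + 104)² = ((-5*(-5) - 1*1) + 104)² = ((25 - 1) + 104)² = (24 + 104)² = 128² = 16384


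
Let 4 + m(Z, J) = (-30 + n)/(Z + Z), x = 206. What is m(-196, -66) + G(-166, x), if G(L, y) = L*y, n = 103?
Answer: -13406473/392 ≈ -34200.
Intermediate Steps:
m(Z, J) = -4 + 73/(2*Z) (m(Z, J) = -4 + (-30 + 103)/(Z + Z) = -4 + 73/((2*Z)) = -4 + 73*(1/(2*Z)) = -4 + 73/(2*Z))
m(-196, -66) + G(-166, x) = (-4 + (73/2)/(-196)) - 166*206 = (-4 + (73/2)*(-1/196)) - 34196 = (-4 - 73/392) - 34196 = -1641/392 - 34196 = -13406473/392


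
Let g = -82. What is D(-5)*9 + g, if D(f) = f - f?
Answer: -82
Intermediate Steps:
D(f) = 0
D(-5)*9 + g = 0*9 - 82 = 0 - 82 = -82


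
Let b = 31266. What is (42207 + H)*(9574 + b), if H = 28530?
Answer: 2888899080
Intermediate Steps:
(42207 + H)*(9574 + b) = (42207 + 28530)*(9574 + 31266) = 70737*40840 = 2888899080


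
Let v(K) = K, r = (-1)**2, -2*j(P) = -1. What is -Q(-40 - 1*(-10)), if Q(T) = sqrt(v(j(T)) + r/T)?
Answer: -sqrt(105)/15 ≈ -0.68313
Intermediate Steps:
j(P) = 1/2 (j(P) = -1/2*(-1) = 1/2)
r = 1
Q(T) = sqrt(1/2 + 1/T)
-Q(-40 - 1*(-10)) = -sqrt(2)*sqrt((2 + (-40 - 1*(-10)))/(-40 - 1*(-10)))/2 = -sqrt(2)*sqrt((2 + (-40 + 10))/(-40 + 10))/2 = -sqrt(2)*sqrt((2 - 30)/(-30))/2 = -sqrt(2)*sqrt(-1/30*(-28))/2 = -sqrt(2)*sqrt(14/15)/2 = -sqrt(2)*sqrt(210)/15/2 = -sqrt(105)/15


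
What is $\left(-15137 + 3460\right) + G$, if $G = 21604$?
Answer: $9927$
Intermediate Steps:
$\left(-15137 + 3460\right) + G = \left(-15137 + 3460\right) + 21604 = -11677 + 21604 = 9927$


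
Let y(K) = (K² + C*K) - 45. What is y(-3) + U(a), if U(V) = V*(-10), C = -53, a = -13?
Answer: 253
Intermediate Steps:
U(V) = -10*V
y(K) = -45 + K² - 53*K (y(K) = (K² - 53*K) - 45 = -45 + K² - 53*K)
y(-3) + U(a) = (-45 + (-3)² - 53*(-3)) - 10*(-13) = (-45 + 9 + 159) + 130 = 123 + 130 = 253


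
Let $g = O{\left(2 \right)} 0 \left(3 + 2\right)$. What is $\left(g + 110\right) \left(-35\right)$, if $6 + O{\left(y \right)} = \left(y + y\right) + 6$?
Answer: $-3850$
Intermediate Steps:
$O{\left(y \right)} = 2 y$ ($O{\left(y \right)} = -6 + \left(\left(y + y\right) + 6\right) = -6 + \left(2 y + 6\right) = -6 + \left(6 + 2 y\right) = 2 y$)
$g = 0$ ($g = 2 \cdot 2 \cdot 0 \left(3 + 2\right) = 4 \cdot 0 \cdot 5 = 0 \cdot 5 = 0$)
$\left(g + 110\right) \left(-35\right) = \left(0 + 110\right) \left(-35\right) = 110 \left(-35\right) = -3850$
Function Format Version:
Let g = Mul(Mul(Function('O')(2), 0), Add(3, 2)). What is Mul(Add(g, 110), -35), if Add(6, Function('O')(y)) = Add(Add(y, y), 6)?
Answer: -3850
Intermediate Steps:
Function('O')(y) = Mul(2, y) (Function('O')(y) = Add(-6, Add(Add(y, y), 6)) = Add(-6, Add(Mul(2, y), 6)) = Add(-6, Add(6, Mul(2, y))) = Mul(2, y))
g = 0 (g = Mul(Mul(Mul(2, 2), 0), Add(3, 2)) = Mul(Mul(4, 0), 5) = Mul(0, 5) = 0)
Mul(Add(g, 110), -35) = Mul(Add(0, 110), -35) = Mul(110, -35) = -3850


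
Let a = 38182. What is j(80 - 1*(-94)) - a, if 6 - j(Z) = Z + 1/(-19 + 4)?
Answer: -575249/15 ≈ -38350.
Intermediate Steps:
j(Z) = 91/15 - Z (j(Z) = 6 - (Z + 1/(-19 + 4)) = 6 - (Z + 1/(-15)) = 6 - (Z - 1/15) = 6 - (-1/15 + Z) = 6 + (1/15 - Z) = 91/15 - Z)
j(80 - 1*(-94)) - a = (91/15 - (80 - 1*(-94))) - 1*38182 = (91/15 - (80 + 94)) - 38182 = (91/15 - 1*174) - 38182 = (91/15 - 174) - 38182 = -2519/15 - 38182 = -575249/15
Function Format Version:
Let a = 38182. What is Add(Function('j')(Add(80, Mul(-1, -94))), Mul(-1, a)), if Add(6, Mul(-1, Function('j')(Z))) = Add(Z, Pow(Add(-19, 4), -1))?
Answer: Rational(-575249, 15) ≈ -38350.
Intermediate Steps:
Function('j')(Z) = Add(Rational(91, 15), Mul(-1, Z)) (Function('j')(Z) = Add(6, Mul(-1, Add(Z, Pow(Add(-19, 4), -1)))) = Add(6, Mul(-1, Add(Z, Pow(-15, -1)))) = Add(6, Mul(-1, Add(Z, Rational(-1, 15)))) = Add(6, Mul(-1, Add(Rational(-1, 15), Z))) = Add(6, Add(Rational(1, 15), Mul(-1, Z))) = Add(Rational(91, 15), Mul(-1, Z)))
Add(Function('j')(Add(80, Mul(-1, -94))), Mul(-1, a)) = Add(Add(Rational(91, 15), Mul(-1, Add(80, Mul(-1, -94)))), Mul(-1, 38182)) = Add(Add(Rational(91, 15), Mul(-1, Add(80, 94))), -38182) = Add(Add(Rational(91, 15), Mul(-1, 174)), -38182) = Add(Add(Rational(91, 15), -174), -38182) = Add(Rational(-2519, 15), -38182) = Rational(-575249, 15)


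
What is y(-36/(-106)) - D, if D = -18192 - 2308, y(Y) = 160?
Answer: 20660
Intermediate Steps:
D = -20500
y(-36/(-106)) - D = 160 - 1*(-20500) = 160 + 20500 = 20660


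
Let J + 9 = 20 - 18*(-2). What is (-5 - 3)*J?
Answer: -376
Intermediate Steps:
J = 47 (J = -9 + (20 - 18*(-2)) = -9 + (20 + 36) = -9 + 56 = 47)
(-5 - 3)*J = (-5 - 3)*47 = -8*47 = -376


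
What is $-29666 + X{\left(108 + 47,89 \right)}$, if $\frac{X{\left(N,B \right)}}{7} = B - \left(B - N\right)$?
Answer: $-28581$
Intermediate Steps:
$X{\left(N,B \right)} = 7 N$ ($X{\left(N,B \right)} = 7 \left(B - \left(B - N\right)\right) = 7 N$)
$-29666 + X{\left(108 + 47,89 \right)} = -29666 + 7 \left(108 + 47\right) = -29666 + 7 \cdot 155 = -29666 + 1085 = -28581$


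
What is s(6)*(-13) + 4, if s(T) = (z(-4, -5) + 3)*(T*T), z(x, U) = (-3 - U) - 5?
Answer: 4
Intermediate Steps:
z(x, U) = -8 - U
s(T) = 0 (s(T) = ((-8 - 1*(-5)) + 3)*(T*T) = ((-8 + 5) + 3)*T² = (-3 + 3)*T² = 0*T² = 0)
s(6)*(-13) + 4 = 0*(-13) + 4 = 0 + 4 = 4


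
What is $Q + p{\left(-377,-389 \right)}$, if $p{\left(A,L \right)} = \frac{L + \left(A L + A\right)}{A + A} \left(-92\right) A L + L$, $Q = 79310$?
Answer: $2610580899$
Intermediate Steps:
$p{\left(A,L \right)} = L + L \left(- 46 A - 46 L - 46 A L\right)$ ($p{\left(A,L \right)} = \frac{L + \left(A + A L\right)}{2 A} \left(-92\right) A L + L = \left(A + L + A L\right) \frac{1}{2 A} \left(-92\right) A L + L = \frac{A + L + A L}{2 A} \left(-92\right) A L + L = - \frac{46 \left(A + L + A L\right)}{A} A L + L = \left(- 46 A - 46 L - 46 A L\right) L + L = L \left(- 46 A - 46 L - 46 A L\right) + L = L + L \left(- 46 A - 46 L - 46 A L\right)$)
$Q + p{\left(-377,-389 \right)} = 79310 - 389 \left(1 - -17342 - -17894 - \left(-17342\right) \left(-389\right)\right) = 79310 - 389 \left(1 + 17342 + 17894 - 6746038\right) = 79310 - -2610501589 = 79310 + 2610501589 = 2610580899$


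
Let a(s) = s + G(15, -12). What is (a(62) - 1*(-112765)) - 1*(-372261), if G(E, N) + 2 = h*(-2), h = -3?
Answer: 485092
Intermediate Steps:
G(E, N) = 4 (G(E, N) = -2 - 3*(-2) = -2 + 6 = 4)
a(s) = 4 + s (a(s) = s + 4 = 4 + s)
(a(62) - 1*(-112765)) - 1*(-372261) = ((4 + 62) - 1*(-112765)) - 1*(-372261) = (66 + 112765) + 372261 = 112831 + 372261 = 485092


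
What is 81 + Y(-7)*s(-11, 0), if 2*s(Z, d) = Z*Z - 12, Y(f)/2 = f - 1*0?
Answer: -682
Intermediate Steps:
Y(f) = 2*f (Y(f) = 2*(f - 1*0) = 2*(f + 0) = 2*f)
s(Z, d) = -6 + Z**2/2 (s(Z, d) = (Z*Z - 12)/2 = (Z**2 - 12)/2 = (-12 + Z**2)/2 = -6 + Z**2/2)
81 + Y(-7)*s(-11, 0) = 81 + (2*(-7))*(-6 + (1/2)*(-11)**2) = 81 - 14*(-6 + (1/2)*121) = 81 - 14*(-6 + 121/2) = 81 - 14*109/2 = 81 - 763 = -682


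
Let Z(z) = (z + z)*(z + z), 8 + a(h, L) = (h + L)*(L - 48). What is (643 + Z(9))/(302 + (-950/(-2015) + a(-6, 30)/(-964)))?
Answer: 93917941/29421266 ≈ 3.1922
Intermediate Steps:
a(h, L) = -8 + (-48 + L)*(L + h) (a(h, L) = -8 + (h + L)*(L - 48) = -8 + (L + h)*(-48 + L) = -8 + (-48 + L)*(L + h))
Z(z) = 4*z² (Z(z) = (2*z)*(2*z) = 4*z²)
(643 + Z(9))/(302 + (-950/(-2015) + a(-6, 30)/(-964))) = (643 + 4*9²)/(302 + (-950/(-2015) + (-8 + 30² - 48*30 - 48*(-6) + 30*(-6))/(-964))) = (643 + 4*81)/(302 + (-950*(-1/2015) + (-8 + 900 - 1440 + 288 - 180)*(-1/964))) = (643 + 324)/(302 + (190/403 - 440*(-1/964))) = 967/(302 + (190/403 + 110/241)) = 967/(302 + 90120/97123) = 967/(29421266/97123) = 967*(97123/29421266) = 93917941/29421266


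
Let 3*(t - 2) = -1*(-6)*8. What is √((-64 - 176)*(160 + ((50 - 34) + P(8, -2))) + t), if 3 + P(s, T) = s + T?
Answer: I*√42942 ≈ 207.22*I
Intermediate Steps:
P(s, T) = -3 + T + s (P(s, T) = -3 + (s + T) = -3 + (T + s) = -3 + T + s)
t = 18 (t = 2 + (-1*(-6)*8)/3 = 2 + (6*8)/3 = 2 + (⅓)*48 = 2 + 16 = 18)
√((-64 - 176)*(160 + ((50 - 34) + P(8, -2))) + t) = √((-64 - 176)*(160 + ((50 - 34) + (-3 - 2 + 8))) + 18) = √(-240*(160 + (16 + 3)) + 18) = √(-240*(160 + 19) + 18) = √(-240*179 + 18) = √(-42960 + 18) = √(-42942) = I*√42942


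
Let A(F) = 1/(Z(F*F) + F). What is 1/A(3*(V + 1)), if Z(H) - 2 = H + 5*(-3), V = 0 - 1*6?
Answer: 197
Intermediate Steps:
V = -6 (V = 0 - 6 = -6)
Z(H) = -13 + H (Z(H) = 2 + (H + 5*(-3)) = 2 + (H - 15) = 2 + (-15 + H) = -13 + H)
A(F) = 1/(-13 + F + F**2) (A(F) = 1/((-13 + F*F) + F) = 1/((-13 + F**2) + F) = 1/(-13 + F + F**2))
1/A(3*(V + 1)) = 1/(1/(-13 + 3*(-6 + 1) + (3*(-6 + 1))**2)) = 1/(1/(-13 + 3*(-5) + (3*(-5))**2)) = 1/(1/(-13 - 15 + (-15)**2)) = 1/(1/(-13 - 15 + 225)) = 1/(1/197) = 197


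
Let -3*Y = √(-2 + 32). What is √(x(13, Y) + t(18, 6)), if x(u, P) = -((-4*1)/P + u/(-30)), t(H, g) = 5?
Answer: √(4890 - 360*√30)/30 ≈ 1.8007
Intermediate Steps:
Y = -√30/3 (Y = -√(-2 + 32)/3 = -√30/3 ≈ -1.8257)
x(u, P) = 4/P + u/30 (x(u, P) = -(-4/P + u*(-1/30)) = -(-4/P - u/30) = 4/P + u/30)
√(x(13, Y) + t(18, 6)) = √((4/((-√30/3)) + (1/30)*13) + 5) = √((4*(-√30/10) + 13/30) + 5) = √((-2*√30/5 + 13/30) + 5) = √((13/30 - 2*√30/5) + 5) = √(163/30 - 2*√30/5)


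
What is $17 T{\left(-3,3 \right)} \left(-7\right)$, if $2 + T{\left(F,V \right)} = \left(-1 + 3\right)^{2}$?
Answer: $-238$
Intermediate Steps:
$T{\left(F,V \right)} = 2$ ($T{\left(F,V \right)} = -2 + \left(-1 + 3\right)^{2} = -2 + 2^{2} = -2 + 4 = 2$)
$17 T{\left(-3,3 \right)} \left(-7\right) = 17 \cdot 2 \left(-7\right) = 34 \left(-7\right) = -238$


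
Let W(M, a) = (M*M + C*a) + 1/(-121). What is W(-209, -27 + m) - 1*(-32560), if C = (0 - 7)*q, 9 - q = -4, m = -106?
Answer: 10689623/121 ≈ 88344.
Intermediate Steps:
q = 13 (q = 9 - 1*(-4) = 9 + 4 = 13)
C = -91 (C = (0 - 7)*13 = -7*13 = -91)
W(M, a) = -1/121 + M**2 - 91*a (W(M, a) = (M*M - 91*a) + 1/(-121) = (M**2 - 91*a) - 1/121 = -1/121 + M**2 - 91*a)
W(-209, -27 + m) - 1*(-32560) = (-1/121 + (-209)**2 - 91*(-27 - 106)) - 1*(-32560) = (-1/121 + 43681 - 91*(-133)) + 32560 = (-1/121 + 43681 + 12103) + 32560 = 6749863/121 + 32560 = 10689623/121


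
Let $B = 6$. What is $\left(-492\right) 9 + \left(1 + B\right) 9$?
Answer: $-4365$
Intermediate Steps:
$\left(-492\right) 9 + \left(1 + B\right) 9 = \left(-492\right) 9 + \left(1 + 6\right) 9 = -4428 + 7 \cdot 9 = -4428 + 63 = -4365$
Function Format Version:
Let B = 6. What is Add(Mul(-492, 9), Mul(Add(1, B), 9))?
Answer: -4365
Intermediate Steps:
Add(Mul(-492, 9), Mul(Add(1, B), 9)) = Add(Mul(-492, 9), Mul(Add(1, 6), 9)) = Add(-4428, Mul(7, 9)) = Add(-4428, 63) = -4365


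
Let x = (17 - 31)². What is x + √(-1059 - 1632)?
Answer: 196 + 3*I*√299 ≈ 196.0 + 51.875*I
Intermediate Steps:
x = 196 (x = (-14)² = 196)
x + √(-1059 - 1632) = 196 + √(-1059 - 1632) = 196 + √(-2691) = 196 + 3*I*√299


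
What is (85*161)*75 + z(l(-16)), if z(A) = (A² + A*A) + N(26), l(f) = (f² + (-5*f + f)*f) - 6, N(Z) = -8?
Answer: 2224519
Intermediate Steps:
l(f) = -6 - 3*f² (l(f) = (f² + (-4*f)*f) - 6 = (f² - 4*f²) - 6 = -3*f² - 6 = -6 - 3*f²)
z(A) = -8 + 2*A² (z(A) = (A² + A*A) - 8 = (A² + A²) - 8 = 2*A² - 8 = -8 + 2*A²)
(85*161)*75 + z(l(-16)) = (85*161)*75 + (-8 + 2*(-6 - 3*(-16)²)²) = 13685*75 + (-8 + 2*(-6 - 3*256)²) = 1026375 + (-8 + 2*(-6 - 768)²) = 1026375 + (-8 + 2*(-774)²) = 1026375 + (-8 + 2*599076) = 1026375 + (-8 + 1198152) = 1026375 + 1198144 = 2224519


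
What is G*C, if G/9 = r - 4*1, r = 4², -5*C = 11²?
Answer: -13068/5 ≈ -2613.6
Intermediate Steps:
C = -121/5 (C = -⅕*11² = -⅕*121 = -121/5 ≈ -24.200)
r = 16
G = 108 (G = 9*(16 - 4*1) = 9*(16 - 4) = 9*12 = 108)
G*C = 108*(-121/5) = -13068/5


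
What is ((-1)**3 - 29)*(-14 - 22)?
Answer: 1080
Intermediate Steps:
((-1)**3 - 29)*(-14 - 22) = (-1 - 29)*(-36) = -30*(-36) = 1080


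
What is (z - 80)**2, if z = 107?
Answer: 729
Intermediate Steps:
(z - 80)**2 = (107 - 80)**2 = 27**2 = 729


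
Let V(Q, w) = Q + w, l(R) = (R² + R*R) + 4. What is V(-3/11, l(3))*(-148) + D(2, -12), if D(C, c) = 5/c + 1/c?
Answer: -70755/22 ≈ -3216.1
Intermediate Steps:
D(C, c) = 6/c (D(C, c) = 5/c + 1/c = 6/c)
l(R) = 4 + 2*R² (l(R) = (R² + R²) + 4 = 2*R² + 4 = 4 + 2*R²)
V(-3/11, l(3))*(-148) + D(2, -12) = (-3/11 + (4 + 2*3²))*(-148) + 6/(-12) = (-3*1/11 + (4 + 2*9))*(-148) + 6*(-1/12) = (-3/11 + (4 + 18))*(-148) - ½ = (-3/11 + 22)*(-148) - ½ = (239/11)*(-148) - ½ = -35372/11 - ½ = -70755/22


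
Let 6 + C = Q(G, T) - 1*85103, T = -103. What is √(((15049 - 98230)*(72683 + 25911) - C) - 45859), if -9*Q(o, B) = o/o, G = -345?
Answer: 25*I*√118095959/3 ≈ 90560.0*I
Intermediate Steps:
Q(o, B) = -⅑ (Q(o, B) = -o/(9*o) = -⅑*1 = -⅑)
C = -765982/9 (C = -6 + (-⅑ - 1*85103) = -6 + (-⅑ - 85103) = -6 - 765928/9 = -765982/9 ≈ -85109.)
√(((15049 - 98230)*(72683 + 25911) - C) - 45859) = √(((15049 - 98230)*(72683 + 25911) - 1*(-765982/9)) - 45859) = √((-83181*98594 + 765982/9) - 45859) = √((-8201147514 + 765982/9) - 45859) = √(-73809561644/9 - 45859) = √(-73809974375/9) = 25*I*√118095959/3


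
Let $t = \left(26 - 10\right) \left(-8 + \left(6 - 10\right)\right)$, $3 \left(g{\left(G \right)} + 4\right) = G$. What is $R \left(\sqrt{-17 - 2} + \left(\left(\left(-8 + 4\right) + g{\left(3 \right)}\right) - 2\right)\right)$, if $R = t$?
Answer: $1728 - 192 i \sqrt{19} \approx 1728.0 - 836.91 i$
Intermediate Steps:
$g{\left(G \right)} = -4 + \frac{G}{3}$
$t = -192$ ($t = 16 \left(-8 + \left(6 - 10\right)\right) = 16 \left(-8 - 4\right) = 16 \left(-12\right) = -192$)
$R = -192$
$R \left(\sqrt{-17 - 2} + \left(\left(\left(-8 + 4\right) + g{\left(3 \right)}\right) - 2\right)\right) = - 192 \left(\sqrt{-17 - 2} + \left(\left(\left(-8 + 4\right) + \left(-4 + \frac{1}{3} \cdot 3\right)\right) - 2\right)\right) = - 192 \left(\sqrt{-19} + \left(\left(-4 + \left(-4 + 1\right)\right) - 2\right)\right) = - 192 \left(i \sqrt{19} - 9\right) = - 192 \left(-9 + i \sqrt{19}\right) = 1728 - 192 i \sqrt{19}$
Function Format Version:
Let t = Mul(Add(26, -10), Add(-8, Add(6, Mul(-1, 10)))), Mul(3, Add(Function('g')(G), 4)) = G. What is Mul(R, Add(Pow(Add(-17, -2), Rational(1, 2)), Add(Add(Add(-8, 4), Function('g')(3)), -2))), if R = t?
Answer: Add(1728, Mul(-192, I, Pow(19, Rational(1, 2)))) ≈ Add(1728.0, Mul(-836.91, I))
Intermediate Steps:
Function('g')(G) = Add(-4, Mul(Rational(1, 3), G))
t = -192 (t = Mul(16, Add(-8, Add(6, -10))) = Mul(16, Add(-8, -4)) = Mul(16, -12) = -192)
R = -192
Mul(R, Add(Pow(Add(-17, -2), Rational(1, 2)), Add(Add(Add(-8, 4), Function('g')(3)), -2))) = Mul(-192, Add(Pow(Add(-17, -2), Rational(1, 2)), Add(Add(Add(-8, 4), Add(-4, Mul(Rational(1, 3), 3))), -2))) = Mul(-192, Add(Pow(-19, Rational(1, 2)), Add(Add(-4, Add(-4, 1)), -2))) = Mul(-192, Add(Mul(I, Pow(19, Rational(1, 2))), Add(Add(-4, -3), -2))) = Mul(-192, Add(Mul(I, Pow(19, Rational(1, 2))), Add(-7, -2))) = Mul(-192, Add(Mul(I, Pow(19, Rational(1, 2))), -9)) = Mul(-192, Add(-9, Mul(I, Pow(19, Rational(1, 2))))) = Add(1728, Mul(-192, I, Pow(19, Rational(1, 2))))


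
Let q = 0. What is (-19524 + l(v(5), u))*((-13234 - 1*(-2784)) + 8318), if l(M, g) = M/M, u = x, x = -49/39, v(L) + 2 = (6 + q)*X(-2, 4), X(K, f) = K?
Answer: 41623036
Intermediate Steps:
v(L) = -14 (v(L) = -2 + (6 + 0)*(-2) = -2 + 6*(-2) = -2 - 12 = -14)
x = -49/39 (x = -49*1/39 = -49/39 ≈ -1.2564)
u = -49/39 ≈ -1.2564
l(M, g) = 1
(-19524 + l(v(5), u))*((-13234 - 1*(-2784)) + 8318) = (-19524 + 1)*((-13234 - 1*(-2784)) + 8318) = -19523*((-13234 + 2784) + 8318) = -19523*(-10450 + 8318) = -19523*(-2132) = 41623036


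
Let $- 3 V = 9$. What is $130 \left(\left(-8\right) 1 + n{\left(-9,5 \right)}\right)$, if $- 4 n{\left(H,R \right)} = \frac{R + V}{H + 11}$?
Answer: $- \frac{2145}{2} \approx -1072.5$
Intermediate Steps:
$V = -3$ ($V = \left(- \frac{1}{3}\right) 9 = -3$)
$n{\left(H,R \right)} = - \frac{-3 + R}{4 \left(11 + H\right)}$ ($n{\left(H,R \right)} = - \frac{\left(R - 3\right) \frac{1}{H + 11}}{4} = - \frac{\left(-3 + R\right) \frac{1}{11 + H}}{4} = - \frac{\frac{1}{11 + H} \left(-3 + R\right)}{4} = - \frac{-3 + R}{4 \left(11 + H\right)}$)
$130 \left(\left(-8\right) 1 + n{\left(-9,5 \right)}\right) = 130 \left(\left(-8\right) 1 + \frac{3 - 5}{4 \left(11 - 9\right)}\right) = 130 \left(-8 + \frac{3 - 5}{4 \cdot 2}\right) = 130 \left(-8 + \frac{1}{4} \cdot \frac{1}{2} \left(-2\right)\right) = 130 \left(-8 - \frac{1}{4}\right) = 130 \left(- \frac{33}{4}\right) = - \frac{2145}{2}$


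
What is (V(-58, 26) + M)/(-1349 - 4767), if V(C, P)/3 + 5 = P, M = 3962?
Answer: -4025/6116 ≈ -0.65811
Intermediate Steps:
V(C, P) = -15 + 3*P
(V(-58, 26) + M)/(-1349 - 4767) = ((-15 + 3*26) + 3962)/(-1349 - 4767) = ((-15 + 78) + 3962)/(-6116) = (63 + 3962)*(-1/6116) = 4025*(-1/6116) = -4025/6116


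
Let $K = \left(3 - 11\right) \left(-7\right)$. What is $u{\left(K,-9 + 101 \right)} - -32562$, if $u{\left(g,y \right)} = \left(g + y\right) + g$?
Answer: $32766$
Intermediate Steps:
$K = 56$ ($K = \left(3 - 11\right) \left(-7\right) = \left(-8\right) \left(-7\right) = 56$)
$u{\left(g,y \right)} = y + 2 g$
$u{\left(K,-9 + 101 \right)} - -32562 = \left(\left(-9 + 101\right) + 2 \cdot 56\right) - -32562 = \left(92 + 112\right) + 32562 = 204 + 32562 = 32766$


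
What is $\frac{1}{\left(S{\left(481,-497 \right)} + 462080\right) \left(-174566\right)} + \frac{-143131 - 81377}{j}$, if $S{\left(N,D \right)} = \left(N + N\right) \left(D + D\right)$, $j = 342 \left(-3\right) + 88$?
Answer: $\frac{1383313094245363}{5779516464456} \approx 239.35$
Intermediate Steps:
$j = -938$ ($j = -1026 + 88 = -938$)
$S{\left(N,D \right)} = 4 D N$ ($S{\left(N,D \right)} = 2 N 2 D = 4 D N$)
$\frac{1}{\left(S{\left(481,-497 \right)} + 462080\right) \left(-174566\right)} + \frac{-143131 - 81377}{j} = \frac{1}{\left(4 \left(-497\right) 481 + 462080\right) \left(-174566\right)} + \frac{-143131 - 81377}{-938} = \frac{1}{-956228 + 462080} \left(- \frac{1}{174566}\right) + \left(-143131 - 81377\right) \left(- \frac{1}{938}\right) = \frac{1}{-494148} \left(- \frac{1}{174566}\right) - - \frac{112254}{469} = \left(- \frac{1}{494148}\right) \left(- \frac{1}{174566}\right) + \frac{112254}{469} = \frac{1}{86261439768} + \frac{112254}{469} = \frac{1383313094245363}{5779516464456}$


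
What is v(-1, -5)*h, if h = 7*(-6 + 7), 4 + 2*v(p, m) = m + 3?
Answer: -21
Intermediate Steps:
v(p, m) = -½ + m/2 (v(p, m) = -2 + (m + 3)/2 = -2 + (3 + m)/2 = -2 + (3/2 + m/2) = -½ + m/2)
h = 7 (h = 7*1 = 7)
v(-1, -5)*h = (-½ + (½)*(-5))*7 = (-½ - 5/2)*7 = -3*7 = -21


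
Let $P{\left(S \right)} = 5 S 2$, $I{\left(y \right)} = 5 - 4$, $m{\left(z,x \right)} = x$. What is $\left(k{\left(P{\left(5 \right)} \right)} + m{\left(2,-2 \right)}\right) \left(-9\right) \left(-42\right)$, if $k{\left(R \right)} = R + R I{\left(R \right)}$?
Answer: $37044$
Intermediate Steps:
$I{\left(y \right)} = 1$
$P{\left(S \right)} = 10 S$
$k{\left(R \right)} = 2 R$ ($k{\left(R \right)} = R + R 1 = R + R = 2 R$)
$\left(k{\left(P{\left(5 \right)} \right)} + m{\left(2,-2 \right)}\right) \left(-9\right) \left(-42\right) = \left(2 \cdot 10 \cdot 5 - 2\right) \left(-9\right) \left(-42\right) = \left(2 \cdot 50 - 2\right) \left(-9\right) \left(-42\right) = \left(100 - 2\right) \left(-9\right) \left(-42\right) = 98 \left(-9\right) \left(-42\right) = \left(-882\right) \left(-42\right) = 37044$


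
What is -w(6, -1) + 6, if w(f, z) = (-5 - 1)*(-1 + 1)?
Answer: 6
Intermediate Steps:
w(f, z) = 0 (w(f, z) = -6*0 = 0)
-w(6, -1) + 6 = -1*0 + 6 = 0 + 6 = 6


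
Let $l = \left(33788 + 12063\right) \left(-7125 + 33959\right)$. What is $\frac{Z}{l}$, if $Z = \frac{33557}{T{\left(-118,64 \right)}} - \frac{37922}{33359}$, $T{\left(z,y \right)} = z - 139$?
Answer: $- \frac{1129173917}{10548249023770042} \approx -1.0705 \cdot 10^{-7}$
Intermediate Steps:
$T{\left(z,y \right)} = -139 + z$
$Z = - \frac{1129173917}{8573263}$ ($Z = \frac{33557}{-139 - 118} - \frac{37922}{33359} = \frac{33557}{-257} - \frac{37922}{33359} = 33557 \left(- \frac{1}{257}\right) - \frac{37922}{33359} = - \frac{33557}{257} - \frac{37922}{33359} = - \frac{1129173917}{8573263} \approx -131.71$)
$l = 1230365734$ ($l = 45851 \cdot 26834 = 1230365734$)
$\frac{Z}{l} = - \frac{1129173917}{8573263 \cdot 1230365734} = \left(- \frac{1129173917}{8573263}\right) \frac{1}{1230365734} = - \frac{1129173917}{10548249023770042}$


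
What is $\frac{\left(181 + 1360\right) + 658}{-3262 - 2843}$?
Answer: $- \frac{733}{2035} \approx -0.3602$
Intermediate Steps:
$\frac{\left(181 + 1360\right) + 658}{-3262 - 2843} = \frac{1541 + 658}{-6105} = 2199 \left(- \frac{1}{6105}\right) = - \frac{733}{2035}$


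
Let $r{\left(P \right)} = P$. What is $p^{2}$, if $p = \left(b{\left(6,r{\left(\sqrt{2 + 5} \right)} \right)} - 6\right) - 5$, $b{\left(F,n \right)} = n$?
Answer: $\left(11 - \sqrt{7}\right)^{2} \approx 69.793$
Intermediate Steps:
$p = -11 + \sqrt{7}$ ($p = \left(\sqrt{2 + 5} - 6\right) - 5 = \left(\sqrt{7} - 6\right) - 5 = \left(-6 + \sqrt{7}\right) - 5 = -11 + \sqrt{7} \approx -8.3542$)
$p^{2} = \left(-11 + \sqrt{7}\right)^{2}$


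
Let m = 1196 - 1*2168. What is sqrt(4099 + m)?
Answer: sqrt(3127) ≈ 55.920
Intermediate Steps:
m = -972 (m = 1196 - 2168 = -972)
sqrt(4099 + m) = sqrt(4099 - 972) = sqrt(3127)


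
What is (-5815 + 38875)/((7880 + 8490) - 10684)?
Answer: 16530/2843 ≈ 5.8143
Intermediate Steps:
(-5815 + 38875)/((7880 + 8490) - 10684) = 33060/(16370 - 10684) = 33060/5686 = 33060*(1/5686) = 16530/2843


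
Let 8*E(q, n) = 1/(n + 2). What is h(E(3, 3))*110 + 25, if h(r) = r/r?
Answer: 135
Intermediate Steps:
E(q, n) = 1/(8*(2 + n)) (E(q, n) = 1/(8*(n + 2)) = 1/(8*(2 + n)))
h(r) = 1
h(E(3, 3))*110 + 25 = 1*110 + 25 = 110 + 25 = 135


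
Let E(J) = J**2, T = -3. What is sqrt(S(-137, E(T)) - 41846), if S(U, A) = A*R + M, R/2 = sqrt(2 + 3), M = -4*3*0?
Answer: sqrt(-41846 + 18*sqrt(5)) ≈ 204.46*I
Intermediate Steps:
M = 0 (M = -12*0 = 0)
R = 2*sqrt(5) (R = 2*sqrt(2 + 3) = 2*sqrt(5) ≈ 4.4721)
S(U, A) = 2*A*sqrt(5) (S(U, A) = A*(2*sqrt(5)) + 0 = 2*A*sqrt(5) + 0 = 2*A*sqrt(5))
sqrt(S(-137, E(T)) - 41846) = sqrt(2*(-3)**2*sqrt(5) - 41846) = sqrt(2*9*sqrt(5) - 41846) = sqrt(18*sqrt(5) - 41846) = sqrt(-41846 + 18*sqrt(5))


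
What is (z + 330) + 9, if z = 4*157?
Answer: 967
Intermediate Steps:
z = 628
(z + 330) + 9 = (628 + 330) + 9 = 958 + 9 = 967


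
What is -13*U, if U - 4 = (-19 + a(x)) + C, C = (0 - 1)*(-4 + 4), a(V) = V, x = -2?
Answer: 221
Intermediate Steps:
C = 0 (C = -1*0 = 0)
U = -17 (U = 4 + ((-19 - 2) + 0) = 4 + (-21 + 0) = 4 - 21 = -17)
-13*U = -13*(-17) = 221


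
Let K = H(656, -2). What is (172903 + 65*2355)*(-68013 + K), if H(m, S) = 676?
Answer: -21950380586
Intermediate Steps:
K = 676
(172903 + 65*2355)*(-68013 + K) = (172903 + 65*2355)*(-68013 + 676) = (172903 + 153075)*(-67337) = 325978*(-67337) = -21950380586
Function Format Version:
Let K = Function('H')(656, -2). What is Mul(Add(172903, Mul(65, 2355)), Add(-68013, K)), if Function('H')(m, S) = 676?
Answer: -21950380586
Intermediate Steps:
K = 676
Mul(Add(172903, Mul(65, 2355)), Add(-68013, K)) = Mul(Add(172903, Mul(65, 2355)), Add(-68013, 676)) = Mul(Add(172903, 153075), -67337) = Mul(325978, -67337) = -21950380586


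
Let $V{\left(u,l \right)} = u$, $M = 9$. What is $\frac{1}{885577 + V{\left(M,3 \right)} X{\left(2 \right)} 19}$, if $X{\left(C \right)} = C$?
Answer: $\frac{1}{885919} \approx 1.1288 \cdot 10^{-6}$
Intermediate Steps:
$\frac{1}{885577 + V{\left(M,3 \right)} X{\left(2 \right)} 19} = \frac{1}{885577 + 9 \cdot 2 \cdot 19} = \frac{1}{885577 + 18 \cdot 19} = \frac{1}{885577 + 342} = \frac{1}{885919}$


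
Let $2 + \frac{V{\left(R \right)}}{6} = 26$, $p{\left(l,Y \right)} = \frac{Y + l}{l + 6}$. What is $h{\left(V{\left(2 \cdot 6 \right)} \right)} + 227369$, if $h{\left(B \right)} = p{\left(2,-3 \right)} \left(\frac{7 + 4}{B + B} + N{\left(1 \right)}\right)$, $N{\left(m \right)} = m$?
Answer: $\frac{523857877}{2304} \approx 2.2737 \cdot 10^{5}$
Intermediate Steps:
$p{\left(l,Y \right)} = \frac{Y + l}{6 + l}$
$V{\left(R \right)} = 144$ ($V{\left(R \right)} = -12 + 6 \cdot 26 = -12 + 156 = 144$)
$h{\left(B \right)} = - \frac{1}{8} - \frac{11}{16 B}$ ($h{\left(B \right)} = \frac{-3 + 2}{6 + 2} \left(\frac{7 + 4}{B + B} + 1\right) = \frac{1}{8} \left(-1\right) \left(\frac{11}{2 B} + 1\right) = \frac{1}{8} \left(-1\right) \left(11 \frac{1}{2 B} + 1\right) = - \frac{\frac{11}{2 B} + 1}{8} = - \frac{1 + \frac{11}{2 B}}{8} = - \frac{1}{8} - \frac{11}{16 B}$)
$h{\left(V{\left(2 \cdot 6 \right)} \right)} + 227369 = \frac{-11 - 288}{16 \cdot 144} + 227369 = \frac{1}{16} \cdot \frac{1}{144} \left(-11 - 288\right) + 227369 = \frac{1}{16} \cdot \frac{1}{144} \left(-299\right) + 227369 = - \frac{299}{2304} + 227369 = \frac{523857877}{2304}$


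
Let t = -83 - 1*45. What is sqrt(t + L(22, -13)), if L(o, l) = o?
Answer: I*sqrt(106) ≈ 10.296*I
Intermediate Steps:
t = -128 (t = -83 - 45 = -128)
sqrt(t + L(22, -13)) = sqrt(-128 + 22) = sqrt(-106) = I*sqrt(106)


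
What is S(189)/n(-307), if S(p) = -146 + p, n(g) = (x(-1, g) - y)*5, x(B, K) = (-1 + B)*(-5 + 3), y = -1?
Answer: 43/25 ≈ 1.7200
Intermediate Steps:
x(B, K) = 2 - 2*B (x(B, K) = (-1 + B)*(-2) = 2 - 2*B)
n(g) = 25 (n(g) = ((2 - 2*(-1)) - 1*(-1))*5 = ((2 + 2) + 1)*5 = (4 + 1)*5 = 5*5 = 25)
S(189)/n(-307) = (-146 + 189)/25 = 43*(1/25) = 43/25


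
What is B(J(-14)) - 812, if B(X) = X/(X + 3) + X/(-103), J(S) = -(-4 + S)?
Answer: -584960/721 ≈ -811.32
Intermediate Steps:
J(S) = 4 - S
B(X) = -X/103 + X/(3 + X) (B(X) = X/(3 + X) + X*(-1/103) = X/(3 + X) - X/103 = -X/103 + X/(3 + X))
B(J(-14)) - 812 = (4 - 1*(-14))*(100 - (4 - 1*(-14)))/(103*(3 + (4 - 1*(-14)))) - 812 = (4 + 14)*(100 - (4 + 14))/(103*(3 + (4 + 14))) - 812 = (1/103)*18*(100 - 1*18)/(3 + 18) - 812 = (1/103)*18*(100 - 18)/21 - 812 = (1/103)*18*(1/21)*82 - 812 = 492/721 - 812 = -584960/721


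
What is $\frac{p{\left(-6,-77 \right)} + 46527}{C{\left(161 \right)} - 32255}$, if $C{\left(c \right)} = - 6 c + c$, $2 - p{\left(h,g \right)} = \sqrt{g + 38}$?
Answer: $- \frac{46529}{33060} + \frac{i \sqrt{39}}{33060} \approx -1.4074 + 0.0001889 i$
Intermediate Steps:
$p{\left(h,g \right)} = 2 - \sqrt{38 + g}$ ($p{\left(h,g \right)} = 2 - \sqrt{g + 38} = 2 - \sqrt{38 + g}$)
$C{\left(c \right)} = - 5 c$
$\frac{p{\left(-6,-77 \right)} + 46527}{C{\left(161 \right)} - 32255} = \frac{\left(2 - \sqrt{38 - 77}\right) + 46527}{\left(-5\right) 161 - 32255} = \frac{\left(2 - \sqrt{-39}\right) + 46527}{-805 - 32255} = \frac{\left(2 - i \sqrt{39}\right) + 46527}{-33060} = \left(\left(2 - i \sqrt{39}\right) + 46527\right) \left(- \frac{1}{33060}\right) = \left(46529 - i \sqrt{39}\right) \left(- \frac{1}{33060}\right) = - \frac{46529}{33060} + \frac{i \sqrt{39}}{33060}$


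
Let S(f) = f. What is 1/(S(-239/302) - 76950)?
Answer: -302/23239139 ≈ -1.2995e-5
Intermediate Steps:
1/(S(-239/302) - 76950) = 1/(-239/302 - 76950) = 1/(-23239139/302) = -302/23239139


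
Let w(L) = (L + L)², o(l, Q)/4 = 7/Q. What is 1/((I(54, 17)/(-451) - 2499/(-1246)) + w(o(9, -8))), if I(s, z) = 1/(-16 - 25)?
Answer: 3291398/167879967 ≈ 0.019606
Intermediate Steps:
o(l, Q) = 28/Q (o(l, Q) = 4*(7/Q) = 28/Q)
w(L) = 4*L² (w(L) = (2*L)² = 4*L²)
I(s, z) = -1/41 (I(s, z) = 1/(-41) = -1/41)
1/((I(54, 17)/(-451) - 2499/(-1246)) + w(o(9, -8))) = 1/((-1/41/(-451) - 2499/(-1246)) + 4*(28/(-8))²) = 1/((-1/41*(-1/451) - 2499*(-1/1246)) + 4*(28*(-⅛))²) = 1/((1/18491 + 357/178) + 4*(-7/2)²) = 1/(6601465/3291398 + 4*(49/4)) = 1/(6601465/3291398 + 49) = 1/(167879967/3291398) = 3291398/167879967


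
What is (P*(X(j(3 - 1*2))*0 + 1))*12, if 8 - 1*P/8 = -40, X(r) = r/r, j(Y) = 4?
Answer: 4608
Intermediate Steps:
X(r) = 1
P = 384 (P = 64 - 8*(-40) = 64 + 320 = 384)
(P*(X(j(3 - 1*2))*0 + 1))*12 = (384*(1*0 + 1))*12 = (384*(0 + 1))*12 = (384*1)*12 = 384*12 = 4608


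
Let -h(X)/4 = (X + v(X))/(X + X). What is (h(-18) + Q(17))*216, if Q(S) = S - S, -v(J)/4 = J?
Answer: 1296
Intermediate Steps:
v(J) = -4*J
Q(S) = 0
h(X) = 6 (h(X) = -4*(X - 4*X)/(X + X) = -4*(-3*X)/(2*X) = -4*(-3*X)*1/(2*X) = -4*(-3/2) = 6)
(h(-18) + Q(17))*216 = (6 + 0)*216 = 6*216 = 1296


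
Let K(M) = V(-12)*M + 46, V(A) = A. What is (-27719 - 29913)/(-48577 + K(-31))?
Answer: 57632/48159 ≈ 1.1967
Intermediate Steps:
K(M) = 46 - 12*M (K(M) = -12*M + 46 = 46 - 12*M)
(-27719 - 29913)/(-48577 + K(-31)) = (-27719 - 29913)/(-48577 + (46 - 12*(-31))) = -57632/(-48577 + (46 + 372)) = -57632/(-48577 + 418) = -57632/(-48159) = -57632*(-1/48159) = 57632/48159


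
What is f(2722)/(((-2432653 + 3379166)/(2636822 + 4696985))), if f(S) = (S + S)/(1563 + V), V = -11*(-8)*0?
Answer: 39925245308/1479399819 ≈ 26.987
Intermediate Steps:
V = 0 (V = 88*0 = 0)
f(S) = 2*S/1563 (f(S) = (S + S)/(1563 + 0) = (2*S)/1563 = (2*S)*(1/1563) = 2*S/1563)
f(2722)/(((-2432653 + 3379166)/(2636822 + 4696985))) = ((2/1563)*2722)/(((-2432653 + 3379166)/(2636822 + 4696985))) = 5444/(1563*((946513/7333807))) = 5444/(1563*((946513*(1/7333807)))) = 5444/(1563*(946513/7333807)) = (5444/1563)*(7333807/946513) = 39925245308/1479399819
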